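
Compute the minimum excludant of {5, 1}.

0

0 is not in the set, so the mex is 0.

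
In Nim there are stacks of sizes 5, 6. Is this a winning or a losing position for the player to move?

Compute the nim-sum pairwise:
5 ^ 6 = 3
The nim-sum is 3 ≠ 0, so this is an N-position: the player to move can win.

Winning position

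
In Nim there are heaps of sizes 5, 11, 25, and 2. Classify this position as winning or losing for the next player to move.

Nim-sum: 5 XOR 11 XOR 25 XOR 2 = 21.
The nim-sum is 21 ≠ 0, so this is an N-position: the player to move can win.

Winning position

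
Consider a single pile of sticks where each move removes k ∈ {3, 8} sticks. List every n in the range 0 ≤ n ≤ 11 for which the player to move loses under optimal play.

0, 1, 2, 6, 7, 11

Compute g(0), g(1), … for moves {3, 8}:
g(0) = mex{} = 0
g(1) = mex{} = 0
g(2) = mex{} = 0
g(3) = mex{0} = 1
g(4) = mex{0} = 1
g(5) = mex{0} = 1
g(6) = mex{1} = 0
g(7) = mex{1} = 0
g(8) = mex{0,1} = 2
g(9) = mex{0} = 1
g(10) = mex{0} = 1
g(11) = mex{1,2} = 0
The P-positions (g = 0) in 0..11 are 0, 1, 2, 6, 7, 11.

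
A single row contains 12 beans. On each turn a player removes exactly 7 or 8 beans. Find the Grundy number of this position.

1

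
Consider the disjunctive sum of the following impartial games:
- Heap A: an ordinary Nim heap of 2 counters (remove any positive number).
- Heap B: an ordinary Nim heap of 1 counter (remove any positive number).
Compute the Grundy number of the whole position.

3

Heap A is a plain Nim heap of size 2, so its Grundy value is 2.
Heap B is a plain Nim heap of size 1, so its Grundy value is 1.
The value of a disjunctive sum is the nim-sum of the parts.
Combined value = 2 ⊕ 1 = 3.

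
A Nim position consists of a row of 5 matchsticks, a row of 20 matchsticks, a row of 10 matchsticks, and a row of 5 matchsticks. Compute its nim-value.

30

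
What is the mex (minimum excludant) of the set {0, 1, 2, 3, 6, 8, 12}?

The values 0, 1, 2, 3 are all present; 4 is the first non-negative integer missing from the set.

4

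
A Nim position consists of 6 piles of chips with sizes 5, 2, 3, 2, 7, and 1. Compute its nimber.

0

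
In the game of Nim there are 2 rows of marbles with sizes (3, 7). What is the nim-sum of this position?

4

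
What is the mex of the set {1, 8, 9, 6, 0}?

The values 0, 1 are all present; 2 is the first non-negative integer missing from the set.

2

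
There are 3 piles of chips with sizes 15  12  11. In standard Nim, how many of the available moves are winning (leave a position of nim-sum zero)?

Nim-sum: 15 XOR 12 XOR 11 = 8.
The overall nim-sum is X = 8. A pile of size p has a winning move iff p XOR X < p (reduce it to p XOR X).
  15: 15 XOR 8 = 7 < 15 — winning move (to 7).
  12: 12 XOR 8 = 4 < 12 — winning move (to 4).
  11: 11 XOR 8 = 3 < 11 — winning move (to 3).
That gives 3 winning moves.

3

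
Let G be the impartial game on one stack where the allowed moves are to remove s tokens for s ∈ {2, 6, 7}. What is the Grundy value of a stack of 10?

Grundy values for subtraction set {2, 6, 7}:
k:     0  1  2  3  4  5  6  7  8  9 10
g(k):  0  0  1  1  0  0  1  1  2  0  3
So g(10) = 3.

3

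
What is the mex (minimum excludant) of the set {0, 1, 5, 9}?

The values 0, 1 are all present; 2 is the first non-negative integer missing from the set.

2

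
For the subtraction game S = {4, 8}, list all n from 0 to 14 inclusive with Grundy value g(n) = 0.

0, 1, 2, 3, 12, 13, 14

Build the Grundy sequence with g(k) = mex{g(k−s) : s ∈ {4, 8}, s ≤ k}:
g(0) = mex{} = 0
g(1) = mex{} = 0
g(2) = mex{} = 0
g(3) = mex{} = 0
g(4) = mex{0} = 1
g(5) = mex{0} = 1
g(6) = mex{0} = 1
g(7) = mex{0} = 1
g(8) = mex{0,1} = 2
g(9) = mex{0,1} = 2
g(10) = mex{0,1} = 2
g(11) = mex{0,1} = 2
g(12) = mex{1,2} = 0
g(13) = mex{1,2} = 0
g(14) = mex{1,2} = 0
The P-positions (g = 0) in 0..14 are 0, 1, 2, 3, 12, 13, 14.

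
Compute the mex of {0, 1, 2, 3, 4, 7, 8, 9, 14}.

5

The values 0, 1, 2, 3, 4 are all present; 5 is the first non-negative integer missing from the set.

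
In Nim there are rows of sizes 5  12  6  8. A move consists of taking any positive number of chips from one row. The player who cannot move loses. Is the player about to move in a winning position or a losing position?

Winning position

Nim-sum: 5 XOR 12 XOR 6 XOR 8 = 7.
The nim-sum is 7 ≠ 0, so this is an N-position: the player to move can win.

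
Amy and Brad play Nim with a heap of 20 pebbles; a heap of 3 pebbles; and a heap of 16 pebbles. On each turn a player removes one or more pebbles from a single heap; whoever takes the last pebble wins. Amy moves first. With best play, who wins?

Amy wins

Nim-sum: 20 ⊕ 3 ⊕ 16 = 7.
The nim-sum is 7 ≠ 0, so this is an N-position: the player to move can win; Amy has a winning move.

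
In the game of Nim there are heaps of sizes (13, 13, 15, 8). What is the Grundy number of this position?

7

Compute the nim-sum pairwise:
13 XOR 13 = 0
0 XOR 15 = 15
15 XOR 8 = 7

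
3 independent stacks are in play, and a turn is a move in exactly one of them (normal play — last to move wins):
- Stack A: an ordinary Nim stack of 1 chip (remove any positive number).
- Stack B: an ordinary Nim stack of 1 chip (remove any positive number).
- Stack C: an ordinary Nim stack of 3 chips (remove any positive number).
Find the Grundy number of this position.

3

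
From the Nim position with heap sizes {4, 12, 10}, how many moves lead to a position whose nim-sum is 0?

Write each in binary and XOR column by column:
  0100  (4)
  1100  (12)
  1010  (10)
  ----
  0010  (2)
The overall nim-sum is X = 2. A heap of size p has a winning move iff p XOR X < p (reduce it to p XOR X).
  4: 4 XOR 2 = 6 ≥ 4 — no move.
  12: 12 XOR 2 = 14 ≥ 12 — no move.
  10: 10 XOR 2 = 8 < 10 — winning move (to 8).
That gives 1 winning move.

1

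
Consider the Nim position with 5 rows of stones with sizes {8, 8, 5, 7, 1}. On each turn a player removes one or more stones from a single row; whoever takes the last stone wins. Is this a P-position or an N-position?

N-position

Compute the nim-sum pairwise:
8 XOR 8 = 0
0 XOR 5 = 5
5 XOR 7 = 2
2 XOR 1 = 3
The nim-sum is 3 ≠ 0, so this is an N-position: the player to move can win.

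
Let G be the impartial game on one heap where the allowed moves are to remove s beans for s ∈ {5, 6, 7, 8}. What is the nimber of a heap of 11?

Compute g(0), g(1), … for moves {5, 6, 7, 8}:
k:     0  1  2  3  4  5  6  7  8  9 10 11
g(k):  0  0  0  0  0  1  1  1  1  1  2  2
So g(11) = 2.

2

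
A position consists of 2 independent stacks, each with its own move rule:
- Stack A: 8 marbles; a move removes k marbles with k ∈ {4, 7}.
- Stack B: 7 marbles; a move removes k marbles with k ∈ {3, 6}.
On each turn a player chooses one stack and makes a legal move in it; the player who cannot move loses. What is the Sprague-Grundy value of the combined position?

0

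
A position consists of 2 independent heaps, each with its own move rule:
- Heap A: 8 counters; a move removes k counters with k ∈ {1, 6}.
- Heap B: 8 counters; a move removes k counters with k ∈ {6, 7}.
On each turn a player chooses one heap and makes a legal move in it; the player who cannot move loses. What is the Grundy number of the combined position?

0

Build the Grundy sequence for heap A with g(k) = mex{g(k−s) : s ∈ {1, 6}, s ≤ k}:
k:     0  1  2  3  4  5  6  7  8
g(k):  0  1  0  1  0  1  2  0  1
So g(8) = 1.
For heap B, compute g(0), g(1), … with moves {6, 7}:
g(0) = mex{} = 0
g(1) = mex{} = 0
g(2) = mex{} = 0
g(3) = mex{} = 0
g(4) = mex{} = 0
g(5) = mex{} = 0
g(6) = mex{0} = 1
g(7) = mex{0} = 1
g(8) = mex{0} = 1
So g(8) = 1.
The value of a disjunctive sum is the nim-sum of the parts.
Combined value = 1 XOR 1 = 0.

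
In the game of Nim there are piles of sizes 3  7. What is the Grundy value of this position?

Bitwise XOR of the heap sizes:
  011  (3)
  111  (7)
  ---
  100  (4)

4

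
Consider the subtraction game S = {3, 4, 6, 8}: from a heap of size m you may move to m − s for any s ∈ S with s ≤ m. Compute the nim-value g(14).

1

Grundy values for subtraction set {3, 4, 6, 8}:
k:     0  1  2  3  4  5  6  7  8  9 10 11 12 13 14
g(k):  0  0  0  1  1  1  2  2  2  3  3  0  0  0  1
So g(14) = 1.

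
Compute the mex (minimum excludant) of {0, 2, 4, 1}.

The values 0, 1, 2 are all present; 3 is the first non-negative integer missing from the set.

3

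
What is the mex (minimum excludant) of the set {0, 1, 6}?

The values 0, 1 are all present; 2 is the first non-negative integer missing from the set.

2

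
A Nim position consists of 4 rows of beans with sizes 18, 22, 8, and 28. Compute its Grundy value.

16

Write each in binary and XOR column by column:
  10010  (18)
  10110  (22)
  01000  (8)
  11100  (28)
  -----
  10000  (16)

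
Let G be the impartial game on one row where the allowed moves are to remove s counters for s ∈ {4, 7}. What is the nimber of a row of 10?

2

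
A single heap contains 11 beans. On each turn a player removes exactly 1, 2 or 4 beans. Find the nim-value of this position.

2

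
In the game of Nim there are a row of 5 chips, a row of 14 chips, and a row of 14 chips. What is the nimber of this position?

Nim-sum: 5 ^ 14 ^ 14 = 5.

5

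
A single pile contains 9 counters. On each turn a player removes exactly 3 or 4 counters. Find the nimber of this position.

0

Build the Grundy sequence with g(k) = mex{g(k−s) : s ∈ {3, 4}, s ≤ k}:
g(0) = mex{} = 0
g(1) = mex{} = 0
g(2) = mex{} = 0
g(3) = mex{0} = 1
g(4) = mex{0} = 1
g(5) = mex{0} = 1
g(6) = mex{0,1} = 2
g(7) = mex{1} = 0
g(8) = mex{1} = 0
g(9) = mex{1,2} = 0
So g(9) = 0.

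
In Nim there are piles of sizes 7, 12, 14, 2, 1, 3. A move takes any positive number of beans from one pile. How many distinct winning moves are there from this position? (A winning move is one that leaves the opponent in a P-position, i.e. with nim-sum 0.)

3

Nim-sum: 7 ⊕ 12 ⊕ 14 ⊕ 2 ⊕ 1 ⊕ 3 = 5.
The overall nim-sum is X = 5. A pile of size p has a winning move iff p XOR X < p (reduce it to p XOR X).
  7: 7 XOR 5 = 2 < 7 — winning move (to 2).
  12: 12 XOR 5 = 9 < 12 — winning move (to 9).
  14: 14 XOR 5 = 11 < 14 — winning move (to 11).
  2: 2 XOR 5 = 7 ≥ 2 — no move.
  1: 1 XOR 5 = 4 ≥ 1 — no move.
  3: 3 XOR 5 = 6 ≥ 3 — no move.
That gives 3 winning moves.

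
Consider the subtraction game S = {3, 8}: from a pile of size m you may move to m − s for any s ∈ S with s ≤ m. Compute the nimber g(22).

Build the Grundy sequence with g(k) = mex{g(k−s) : s ∈ {3, 8}, s ≤ k}:
k:     0  1  2  3  4  5  6  7  8  9 10 11 12 13 14 15 16 17 18 19 20 21 22
g(k):  0  0  0  1  1  1  0  0  2  1  1  0  0  0  1  1  1  0  0  2  1  1  0
So g(22) = 0.

0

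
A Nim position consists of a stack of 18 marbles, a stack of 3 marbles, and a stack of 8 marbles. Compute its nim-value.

Compute the nim-sum pairwise:
18 XOR 3 = 17
17 XOR 8 = 25

25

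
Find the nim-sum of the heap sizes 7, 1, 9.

15

Compute the nim-sum pairwise:
7 XOR 1 = 6
6 XOR 9 = 15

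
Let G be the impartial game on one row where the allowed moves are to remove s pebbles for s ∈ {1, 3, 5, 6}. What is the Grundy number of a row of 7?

3

Build the Grundy sequence with g(k) = mex{g(k−s) : s ∈ {1, 3, 5, 6}, s ≤ k}:
k:     0  1  2  3  4  5  6  7
g(k):  0  1  0  1  0  1  2  3
So g(7) = 3.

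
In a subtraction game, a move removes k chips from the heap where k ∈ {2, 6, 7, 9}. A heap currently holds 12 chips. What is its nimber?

2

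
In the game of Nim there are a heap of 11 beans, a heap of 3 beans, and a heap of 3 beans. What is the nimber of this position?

Nim-sum: 11 ⊕ 3 ⊕ 3 = 11.

11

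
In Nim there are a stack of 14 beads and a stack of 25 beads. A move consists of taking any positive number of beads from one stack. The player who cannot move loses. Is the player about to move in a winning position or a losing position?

Bitwise XOR of the heap sizes:
  01110  (14)
  11001  (25)
  -----
  10111  (23)
The nim-sum is 23 ≠ 0, so this is an N-position: the player to move can win.

Winning position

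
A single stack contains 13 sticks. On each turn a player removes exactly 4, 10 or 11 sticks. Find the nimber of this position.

1

Build the Grundy sequence with g(k) = mex{g(k−s) : s ∈ {4, 10, 11}, s ≤ k}:
g(0) = mex{} = 0
g(1) = mex{} = 0
g(2) = mex{} = 0
g(3) = mex{} = 0
g(4) = mex{0} = 1
g(5) = mex{0} = 1
g(6) = mex{0} = 1
g(7) = mex{0} = 1
g(8) = mex{1} = 0
g(9) = mex{1} = 0
g(10) = mex{0,1} = 2
g(11) = mex{0,1} = 2
g(12) = mex{0} = 1
g(13) = mex{0} = 1
So g(13) = 1.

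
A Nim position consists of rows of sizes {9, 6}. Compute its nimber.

Compute the nim-sum pairwise:
9 ⊕ 6 = 15

15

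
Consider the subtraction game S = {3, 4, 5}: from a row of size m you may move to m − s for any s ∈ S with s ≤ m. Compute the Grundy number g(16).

Grundy values for subtraction set {3, 4, 5}:
k:     0  1  2  3  4  5  6  7  8  9 10 11 12 13 14 15 16
g(k):  0  0  0  1  1  1  2  2  0  0  0  1  1  1  2  2  0
So g(16) = 0.

0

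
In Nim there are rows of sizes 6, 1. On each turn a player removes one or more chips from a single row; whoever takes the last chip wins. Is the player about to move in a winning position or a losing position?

Compute the nim-sum pairwise:
6 XOR 1 = 7
The nim-sum is 7 ≠ 0, so this is an N-position: the player to move can win.

Winning position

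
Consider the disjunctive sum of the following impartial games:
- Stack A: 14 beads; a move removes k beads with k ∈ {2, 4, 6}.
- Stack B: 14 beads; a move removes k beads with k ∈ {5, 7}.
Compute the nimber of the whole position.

3

Build the Grundy sequence for stack A with g(k) = mex{g(k−s) : s ∈ {2, 4, 6}, s ≤ k}:
k:     0  1  2  3  4  5  6  7  8  9 10 11 12 13 14
g(k):  0  0  1  1  2  2  3  3  0  0  1  1  2  2  3
So g(14) = 3.
Grundy values for stack B (subtraction set {5, 7}):
k:     0  1  2  3  4  5  6  7  8  9 10 11 12 13 14
g(k):  0  0  0  0  0  1  1  1  1  1  2  2  0  0  0
So g(14) = 0.
By the Sprague-Grundy theorem, the Grundy value of a sum of independent games is the XOR of the component values.
Combined value = 3 XOR 0 = 3.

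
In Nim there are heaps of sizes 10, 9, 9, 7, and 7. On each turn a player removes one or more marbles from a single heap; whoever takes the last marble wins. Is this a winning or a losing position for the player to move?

Compute the nim-sum pairwise:
10 XOR 9 = 3
3 XOR 9 = 10
10 XOR 7 = 13
13 XOR 7 = 10
The nim-sum is 10 ≠ 0, so this is an N-position: the player to move can win.

Winning position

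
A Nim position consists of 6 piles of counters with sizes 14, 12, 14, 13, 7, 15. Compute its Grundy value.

Compute the nim-sum pairwise:
14 ⊕ 12 = 2
2 ⊕ 14 = 12
12 ⊕ 13 = 1
1 ⊕ 7 = 6
6 ⊕ 15 = 9

9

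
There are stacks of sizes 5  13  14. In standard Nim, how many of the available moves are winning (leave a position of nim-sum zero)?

3

Nim-sum: 5 ^ 13 ^ 14 = 6.
The overall nim-sum is X = 6. A stack of size p has a winning move iff p XOR X < p (reduce it to p XOR X).
  5: 5 XOR 6 = 3 < 5 — winning move (to 3).
  13: 13 XOR 6 = 11 < 13 — winning move (to 11).
  14: 14 XOR 6 = 8 < 14 — winning move (to 8).
That gives 3 winning moves.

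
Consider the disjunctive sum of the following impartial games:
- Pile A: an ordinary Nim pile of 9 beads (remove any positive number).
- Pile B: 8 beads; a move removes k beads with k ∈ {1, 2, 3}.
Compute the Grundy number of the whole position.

9

Pile A is a plain Nim pile of size 9, so its Grundy value is 9.
Grundy values for pile B (subtraction set {1, 2, 3}):
g(0) = mex{} = 0
g(1) = mex{0} = 1
g(2) = mex{0,1} = 2
g(3) = mex{0,1,2} = 3
g(4) = mex{1,2,3} = 0
g(5) = mex{0,2,3} = 1
g(6) = mex{0,1,3} = 2
g(7) = mex{0,1,2} = 3
g(8) = mex{1,2,3} = 0
So g(8) = 0.
By the Sprague-Grundy theorem, the Grundy value of a sum of independent games is the XOR of the component values.
Combined value = 9 ⊕ 0 = 9.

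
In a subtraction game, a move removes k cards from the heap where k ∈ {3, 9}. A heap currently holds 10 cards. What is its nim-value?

Compute g(0), g(1), … for moves {3, 9}:
g(0) = mex{} = 0
g(1) = mex{} = 0
g(2) = mex{} = 0
g(3) = mex{0} = 1
g(4) = mex{0} = 1
g(5) = mex{0} = 1
g(6) = mex{1} = 0
g(7) = mex{1} = 0
g(8) = mex{1} = 0
g(9) = mex{0} = 1
g(10) = mex{0} = 1
So g(10) = 1.

1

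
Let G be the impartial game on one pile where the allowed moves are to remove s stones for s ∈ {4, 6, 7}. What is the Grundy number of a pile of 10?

Build the Grundy sequence with g(k) = mex{g(k−s) : s ∈ {4, 6, 7}, s ≤ k}:
k:     0  1  2  3  4  5  6  7  8  9 10
g(k):  0  0  0  0  1  1  1  1  2  2  2
So g(10) = 2.

2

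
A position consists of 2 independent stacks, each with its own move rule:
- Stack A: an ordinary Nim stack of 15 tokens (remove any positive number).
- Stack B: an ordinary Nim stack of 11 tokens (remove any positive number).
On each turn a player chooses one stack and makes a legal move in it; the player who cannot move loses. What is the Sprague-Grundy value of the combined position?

Stack A is a plain Nim stack of size 15, so its Grundy value is 15.
Stack B is a plain Nim stack of size 11, so its Grundy value is 11.
By the Sprague-Grundy theorem, the Grundy value of a sum of independent games is the XOR of the component values.
Combined value = 15 XOR 11 = 4.

4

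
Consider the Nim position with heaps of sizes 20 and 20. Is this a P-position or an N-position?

P-position

In binary:
  10100  (20)
  10100  (20)
  -----
  00000  (0)
The nim-sum is 0, so this is a P-position: the player to move is in a losing position under optimal play.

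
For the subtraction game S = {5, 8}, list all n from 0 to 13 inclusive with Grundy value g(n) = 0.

Build the Grundy sequence with g(k) = mex{g(k−s) : s ∈ {5, 8}, s ≤ k}:
k:     0  1  2  3  4  5  6  7  8  9 10 11 12 13
g(k):  0  0  0  0  0  1  1  1  1  1  2  2  2  0
The P-positions (g = 0) in 0..13 are 0, 1, 2, 3, 4, 13.

0, 1, 2, 3, 4, 13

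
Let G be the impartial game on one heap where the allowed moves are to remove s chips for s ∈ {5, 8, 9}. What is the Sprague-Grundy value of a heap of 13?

2

Compute g(0), g(1), … for moves {5, 8, 9}:
k:     0  1  2  3  4  5  6  7  8  9 10 11 12 13
g(k):  0  0  0  0  0  1  1  1  1  1  2  2  2  2
So g(13) = 2.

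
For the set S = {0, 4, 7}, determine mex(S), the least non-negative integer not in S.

0 is in the set but 1 is not, so the mex is 1.

1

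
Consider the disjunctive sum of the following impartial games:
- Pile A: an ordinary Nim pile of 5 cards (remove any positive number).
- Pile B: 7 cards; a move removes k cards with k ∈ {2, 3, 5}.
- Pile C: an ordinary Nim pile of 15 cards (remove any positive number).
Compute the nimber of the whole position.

Pile A is a plain Nim pile of size 5, so its Grundy value is 5.
For pile B, compute g(0), g(1), … with moves {2, 3, 5}:
k:     0  1  2  3  4  5  6  7
g(k):  0  0  1  1  2  2  3  0
So g(7) = 0.
Pile C is a plain Nim pile of size 15, so its Grundy value is 15.
By the Sprague-Grundy theorem, the Grundy value of a sum of independent games is the XOR of the component values.
Combined value = 5 ⊕ 0 ⊕ 15 = 10.

10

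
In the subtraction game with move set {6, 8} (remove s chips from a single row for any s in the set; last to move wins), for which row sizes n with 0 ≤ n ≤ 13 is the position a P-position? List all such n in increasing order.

0, 1, 2, 3, 4, 5

Grundy values for subtraction set {6, 8}:
g(0) = mex{} = 0
g(1) = mex{} = 0
g(2) = mex{} = 0
g(3) = mex{} = 0
g(4) = mex{} = 0
g(5) = mex{} = 0
g(6) = mex{0} = 1
g(7) = mex{0} = 1
g(8) = mex{0} = 1
g(9) = mex{0} = 1
g(10) = mex{0} = 1
g(11) = mex{0} = 1
g(12) = mex{0,1} = 2
g(13) = mex{0,1} = 2
The P-positions (g = 0) in 0..13 are 0, 1, 2, 3, 4, 5.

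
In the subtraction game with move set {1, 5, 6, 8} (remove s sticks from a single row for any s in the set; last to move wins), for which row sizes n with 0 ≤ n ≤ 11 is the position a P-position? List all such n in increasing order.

Grundy values for subtraction set {1, 5, 6, 8}:
g(0) = mex{} = 0
g(1) = mex{0} = 1
g(2) = mex{1} = 0
g(3) = mex{0} = 1
g(4) = mex{1} = 0
g(5) = mex{0} = 1
g(6) = mex{0,1} = 2
g(7) = mex{0,1,2} = 3
g(8) = mex{0,1,3} = 2
g(9) = mex{0,1,2} = 3
g(10) = mex{0,1,3} = 2
g(11) = mex{1,2} = 0
The P-positions (g = 0) in 0..11 are 0, 2, 4, 11.

0, 2, 4, 11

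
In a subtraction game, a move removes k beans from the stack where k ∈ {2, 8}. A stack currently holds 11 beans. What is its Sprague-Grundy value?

0

Grundy values for subtraction set {2, 8}:
k:     0  1  2  3  4  5  6  7  8  9 10 11
g(k):  0  0  1  1  0  0  1  1  2  2  0  0
So g(11) = 0.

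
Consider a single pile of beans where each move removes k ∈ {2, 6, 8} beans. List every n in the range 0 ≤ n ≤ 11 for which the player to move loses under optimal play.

Build the Grundy sequence with g(k) = mex{g(k−s) : s ∈ {2, 6, 8}, s ≤ k}:
k:     0  1  2  3  4  5  6  7  8  9 10 11
g(k):  0  0  1  1  0  0  1  1  2  2  3  3
The P-positions (g = 0) in 0..11 are 0, 1, 4, 5.

0, 1, 4, 5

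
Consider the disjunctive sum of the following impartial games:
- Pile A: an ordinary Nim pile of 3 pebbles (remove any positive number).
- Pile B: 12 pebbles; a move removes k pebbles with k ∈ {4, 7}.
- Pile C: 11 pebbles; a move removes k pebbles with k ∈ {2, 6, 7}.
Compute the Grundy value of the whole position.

Pile A is a plain Nim pile of size 3, so its Grundy value is 3.
Build the Grundy sequence for pile B with g(k) = mex{g(k−s) : s ∈ {4, 7}, s ≤ k}:
g(0) = mex{} = 0
g(1) = mex{} = 0
g(2) = mex{} = 0
g(3) = mex{} = 0
g(4) = mex{0} = 1
g(5) = mex{0} = 1
g(6) = mex{0} = 1
g(7) = mex{0} = 1
g(8) = mex{0,1} = 2
g(9) = mex{0,1} = 2
g(10) = mex{0,1} = 2
g(11) = mex{1} = 0
g(12) = mex{1,2} = 0
So g(12) = 0.
For pile C, compute g(0), g(1), … with moves {2, 6, 7}:
g(0) = mex{} = 0
g(1) = mex{} = 0
g(2) = mex{0} = 1
g(3) = mex{0} = 1
g(4) = mex{1} = 0
g(5) = mex{1} = 0
g(6) = mex{0} = 1
g(7) = mex{0} = 1
g(8) = mex{0,1} = 2
g(9) = mex{1} = 0
g(10) = mex{0,1,2} = 3
g(11) = mex{0} = 1
So g(11) = 1.
By the Sprague-Grundy theorem, the Grundy value of a sum of independent games is the XOR of the component values.
Combined value = 3 XOR 0 XOR 1 = 2.

2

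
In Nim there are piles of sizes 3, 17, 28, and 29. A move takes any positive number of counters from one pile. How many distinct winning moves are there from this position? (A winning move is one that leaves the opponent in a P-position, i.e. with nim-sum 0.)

3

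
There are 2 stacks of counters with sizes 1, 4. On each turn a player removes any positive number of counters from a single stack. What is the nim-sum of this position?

5

Compute the nim-sum pairwise:
1 ⊕ 4 = 5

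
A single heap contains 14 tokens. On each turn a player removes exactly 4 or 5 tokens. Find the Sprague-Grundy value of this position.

1

Grundy values for subtraction set {4, 5}:
g(0) = mex{} = 0
g(1) = mex{} = 0
g(2) = mex{} = 0
g(3) = mex{} = 0
g(4) = mex{0} = 1
g(5) = mex{0} = 1
g(6) = mex{0} = 1
g(7) = mex{0} = 1
g(8) = mex{0,1} = 2
g(9) = mex{1} = 0
g(10) = mex{1} = 0
g(11) = mex{1} = 0
g(12) = mex{1,2} = 0
g(13) = mex{0,2} = 1
g(14) = mex{0} = 1
So g(14) = 1.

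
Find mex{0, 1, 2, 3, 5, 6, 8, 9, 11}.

The values 0, 1, 2, 3 are all present; 4 is the first non-negative integer missing from the set.

4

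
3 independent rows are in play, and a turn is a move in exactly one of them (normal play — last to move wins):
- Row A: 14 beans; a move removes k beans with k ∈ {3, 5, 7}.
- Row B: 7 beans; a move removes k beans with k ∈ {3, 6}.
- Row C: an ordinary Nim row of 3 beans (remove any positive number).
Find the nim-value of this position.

Build the Grundy sequence for row A with g(k) = mex{g(k−s) : s ∈ {3, 5, 7}, s ≤ k}:
g(0) = mex{} = 0
g(1) = mex{} = 0
g(2) = mex{} = 0
g(3) = mex{0} = 1
g(4) = mex{0} = 1
g(5) = mex{0} = 1
g(6) = mex{0,1} = 2
g(7) = mex{0,1} = 2
g(8) = mex{0,1} = 2
g(9) = mex{0,1,2} = 3
g(10) = mex{1,2} = 0
g(11) = mex{1,2} = 0
g(12) = mex{1,2,3} = 0
g(13) = mex{0,2} = 1
g(14) = mex{0,2,3} = 1
So g(14) = 1.
For row B, compute g(0), g(1), … with moves {3, 6}:
g(0) = mex{} = 0
g(1) = mex{} = 0
g(2) = mex{} = 0
g(3) = mex{0} = 1
g(4) = mex{0} = 1
g(5) = mex{0} = 1
g(6) = mex{0,1} = 2
g(7) = mex{0,1} = 2
So g(7) = 2.
Row C is a plain Nim row of size 3, so its Grundy value is 3.
By the Sprague-Grundy theorem, the Grundy value of a sum of independent games is the XOR of the component values.
Combined value = 1 XOR 2 XOR 3 = 0.

0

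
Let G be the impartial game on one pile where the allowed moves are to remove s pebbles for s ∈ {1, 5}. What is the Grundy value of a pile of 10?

0

Compute g(0), g(1), … for moves {1, 5}:
k:     0  1  2  3  4  5  6  7  8  9 10
g(k):  0  1  0  1  0  1  0  1  0  1  0
So g(10) = 0.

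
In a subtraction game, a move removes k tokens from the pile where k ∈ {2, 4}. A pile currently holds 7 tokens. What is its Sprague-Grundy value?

Grundy values for subtraction set {2, 4}:
g(0) = mex{} = 0
g(1) = mex{} = 0
g(2) = mex{0} = 1
g(3) = mex{0} = 1
g(4) = mex{0,1} = 2
g(5) = mex{0,1} = 2
g(6) = mex{1,2} = 0
g(7) = mex{1,2} = 0
So g(7) = 0.

0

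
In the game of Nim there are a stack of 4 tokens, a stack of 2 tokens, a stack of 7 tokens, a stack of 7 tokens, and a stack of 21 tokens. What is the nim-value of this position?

19

Nim-sum: 4 ⊕ 2 ⊕ 7 ⊕ 7 ⊕ 21 = 19.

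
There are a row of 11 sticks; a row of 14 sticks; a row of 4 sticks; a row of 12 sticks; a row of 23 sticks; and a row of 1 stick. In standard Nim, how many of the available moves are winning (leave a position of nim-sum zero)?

1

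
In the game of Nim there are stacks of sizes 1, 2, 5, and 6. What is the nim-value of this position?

0

Write each in binary and XOR column by column:
  001  (1)
  010  (2)
  101  (5)
  110  (6)
  ---
  000  (0)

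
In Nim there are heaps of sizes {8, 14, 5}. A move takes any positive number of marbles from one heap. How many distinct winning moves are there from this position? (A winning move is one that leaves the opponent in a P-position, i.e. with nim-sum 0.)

Nim-sum: 8 ⊕ 14 ⊕ 5 = 3.
The overall nim-sum is X = 3. A heap of size p has a winning move iff p XOR X < p (reduce it to p XOR X).
  8: 8 XOR 3 = 11 ≥ 8 — no move.
  14: 14 XOR 3 = 13 < 14 — winning move (to 13).
  5: 5 XOR 3 = 6 ≥ 5 — no move.
That gives 1 winning move.

1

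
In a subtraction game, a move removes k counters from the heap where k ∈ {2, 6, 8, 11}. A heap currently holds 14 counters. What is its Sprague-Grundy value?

0

Compute g(0), g(1), … for moves {2, 6, 8, 11}:
k:     0  1  2  3  4  5  6  7  8  9 10 11 12 13 14
g(k):  0  0  1  1  0  0  1  1  2  2  3  3  2  2  0
So g(14) = 0.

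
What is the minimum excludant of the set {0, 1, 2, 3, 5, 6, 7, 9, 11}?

4

The values 0, 1, 2, 3 are all present; 4 is the first non-negative integer missing from the set.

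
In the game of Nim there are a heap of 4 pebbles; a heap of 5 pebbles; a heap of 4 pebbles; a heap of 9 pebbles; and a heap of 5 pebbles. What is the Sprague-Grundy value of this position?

Nim-sum: 4 ^ 5 ^ 4 ^ 9 ^ 5 = 9.

9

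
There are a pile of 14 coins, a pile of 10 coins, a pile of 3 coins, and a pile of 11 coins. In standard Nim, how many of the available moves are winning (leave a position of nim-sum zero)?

3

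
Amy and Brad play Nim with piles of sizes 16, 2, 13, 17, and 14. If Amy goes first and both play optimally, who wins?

Nim-sum: 16 ^ 2 ^ 13 ^ 17 ^ 14 = 0.
The nim-sum is 0, so this is a P-position: the player to move is in a losing position under optimal play; Amy is about to move from it and so loses — Brad wins.

Brad wins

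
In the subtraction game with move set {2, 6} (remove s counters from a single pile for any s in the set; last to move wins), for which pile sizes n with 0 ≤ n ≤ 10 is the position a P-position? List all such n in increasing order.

0, 1, 4, 5, 8, 9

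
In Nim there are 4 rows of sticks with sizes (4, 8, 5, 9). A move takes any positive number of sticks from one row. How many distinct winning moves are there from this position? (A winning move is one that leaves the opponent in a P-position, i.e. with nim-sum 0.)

0

In binary:
  0100  (4)
  1000  (8)
  0101  (5)
  1001  (9)
  ----
  0000  (0)
The nim-sum is already 0, so every move leaves a nonzero nim-sum — there are no winning moves.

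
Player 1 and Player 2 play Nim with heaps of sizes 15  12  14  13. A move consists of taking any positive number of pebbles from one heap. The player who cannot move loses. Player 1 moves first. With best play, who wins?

Compute the nim-sum pairwise:
15 ⊕ 12 = 3
3 ⊕ 14 = 13
13 ⊕ 13 = 0
The nim-sum is 0, so this is a P-position: the player to move is in a losing position under optimal play; Player 1 is about to move from it and so loses — Player 2 wins.

Player 2 wins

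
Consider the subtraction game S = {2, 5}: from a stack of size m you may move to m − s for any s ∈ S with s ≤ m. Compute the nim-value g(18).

0

Build the Grundy sequence with g(k) = mex{g(k−s) : s ∈ {2, 5}, s ≤ k}:
k:     0  1  2  3  4  5  6  7  8  9 10 11 12 13 14 15 16 17 18
g(k):  0  0  1  1  0  2  1  0  0  1  1  0  2  1  0  0  1  1  0
So g(18) = 0.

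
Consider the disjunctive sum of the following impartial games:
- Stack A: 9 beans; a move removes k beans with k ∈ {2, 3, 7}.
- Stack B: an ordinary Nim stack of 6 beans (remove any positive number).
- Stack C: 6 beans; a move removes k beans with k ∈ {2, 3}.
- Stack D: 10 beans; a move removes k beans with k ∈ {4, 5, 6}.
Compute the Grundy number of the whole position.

Grundy values for stack A (subtraction set {2, 3, 7}):
g(0) = mex{} = 0
g(1) = mex{} = 0
g(2) = mex{0} = 1
g(3) = mex{0} = 1
g(4) = mex{0,1} = 2
g(5) = mex{1} = 0
g(6) = mex{1,2} = 0
g(7) = mex{0,2} = 1
g(8) = mex{0} = 1
g(9) = mex{0,1} = 2
So g(9) = 2.
Stack B is a plain Nim stack of size 6, so its Grundy value is 6.
For stack C, compute g(0), g(1), … with moves {2, 3}:
g(0) = mex{} = 0
g(1) = mex{} = 0
g(2) = mex{0} = 1
g(3) = mex{0} = 1
g(4) = mex{0,1} = 2
g(5) = mex{1} = 0
g(6) = mex{1,2} = 0
So g(6) = 0.
Grundy values for stack D (subtraction set {4, 5, 6}):
k:     0  1  2  3  4  5  6  7  8  9 10
g(k):  0  0  0  0  1  1  1  1  2  2  0
So g(10) = 0.
By the Sprague-Grundy theorem, the Grundy value of a sum of independent games is the XOR of the component values.
Combined value = 2 XOR 6 XOR 0 XOR 0 = 4.

4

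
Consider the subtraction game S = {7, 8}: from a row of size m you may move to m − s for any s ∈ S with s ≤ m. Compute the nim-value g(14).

Compute g(0), g(1), … for moves {7, 8}:
g(0) = mex{} = 0
g(1) = mex{} = 0
g(2) = mex{} = 0
g(3) = mex{} = 0
g(4) = mex{} = 0
g(5) = mex{} = 0
g(6) = mex{} = 0
g(7) = mex{0} = 1
g(8) = mex{0} = 1
g(9) = mex{0} = 1
g(10) = mex{0} = 1
g(11) = mex{0} = 1
g(12) = mex{0} = 1
g(13) = mex{0} = 1
g(14) = mex{0,1} = 2
So g(14) = 2.

2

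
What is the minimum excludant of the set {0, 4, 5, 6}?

0 is in the set but 1 is not, so the mex is 1.

1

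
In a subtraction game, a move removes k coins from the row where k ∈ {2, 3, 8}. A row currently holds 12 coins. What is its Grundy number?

Compute g(0), g(1), … for moves {2, 3, 8}:
g(0) = mex{} = 0
g(1) = mex{} = 0
g(2) = mex{0} = 1
g(3) = mex{0} = 1
g(4) = mex{0,1} = 2
g(5) = mex{1} = 0
g(6) = mex{1,2} = 0
g(7) = mex{0,2} = 1
g(8) = mex{0} = 1
g(9) = mex{0,1} = 2
g(10) = mex{1} = 0
g(11) = mex{1,2} = 0
g(12) = mex{0,2} = 1
So g(12) = 1.

1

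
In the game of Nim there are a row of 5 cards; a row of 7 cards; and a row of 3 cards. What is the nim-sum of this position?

Nim-sum: 5 XOR 7 XOR 3 = 1.

1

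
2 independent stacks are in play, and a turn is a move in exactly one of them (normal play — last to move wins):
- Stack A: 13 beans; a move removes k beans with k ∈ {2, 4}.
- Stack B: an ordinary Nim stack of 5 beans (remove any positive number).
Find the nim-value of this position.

Grundy values for stack A (subtraction set {2, 4}):
g(0) = mex{} = 0
g(1) = mex{} = 0
g(2) = mex{0} = 1
g(3) = mex{0} = 1
g(4) = mex{0,1} = 2
g(5) = mex{0,1} = 2
g(6) = mex{1,2} = 0
g(7) = mex{1,2} = 0
g(8) = mex{0,2} = 1
g(9) = mex{0,2} = 1
g(10) = mex{0,1} = 2
g(11) = mex{0,1} = 2
g(12) = mex{1,2} = 0
g(13) = mex{1,2} = 0
So g(13) = 0.
Stack B is a plain Nim stack of size 5, so its Grundy value is 5.
By the Sprague-Grundy theorem, the Grundy value of a sum of independent games is the XOR of the component values.
Combined value = 0 XOR 5 = 5.

5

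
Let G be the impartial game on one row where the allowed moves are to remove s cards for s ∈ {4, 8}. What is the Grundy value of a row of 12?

Build the Grundy sequence with g(k) = mex{g(k−s) : s ∈ {4, 8}, s ≤ k}:
k:     0  1  2  3  4  5  6  7  8  9 10 11 12
g(k):  0  0  0  0  1  1  1  1  2  2  2  2  0
So g(12) = 0.

0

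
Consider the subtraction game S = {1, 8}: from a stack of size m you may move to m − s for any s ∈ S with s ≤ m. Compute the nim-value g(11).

Grundy values for subtraction set {1, 8}:
k:     0  1  2  3  4  5  6  7  8  9 10 11
g(k):  0  1  0  1  0  1  0  1  2  0  1  0
So g(11) = 0.

0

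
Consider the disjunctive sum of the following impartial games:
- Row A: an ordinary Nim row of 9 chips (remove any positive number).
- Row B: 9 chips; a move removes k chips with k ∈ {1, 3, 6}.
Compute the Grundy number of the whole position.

9

Row A is a plain Nim row of size 9, so its Grundy value is 9.
Grundy values for row B (subtraction set {1, 3, 6}):
k:     0  1  2  3  4  5  6  7  8  9
g(k):  0  1  0  1  0  1  2  3  2  0
So g(9) = 0.
The value of a disjunctive sum is the nim-sum of the parts.
Combined value = 9 XOR 0 = 9.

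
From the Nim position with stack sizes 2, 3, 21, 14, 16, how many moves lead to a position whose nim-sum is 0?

1

Compute the nim-sum pairwise:
2 ^ 3 = 1
1 ^ 21 = 20
20 ^ 14 = 26
26 ^ 16 = 10
The overall nim-sum is X = 10. A stack of size p has a winning move iff p XOR X < p (reduce it to p XOR X).
  2: 2 XOR 10 = 8 ≥ 2 — no move.
  3: 3 XOR 10 = 9 ≥ 3 — no move.
  21: 21 XOR 10 = 31 ≥ 21 — no move.
  14: 14 XOR 10 = 4 < 14 — winning move (to 4).
  16: 16 XOR 10 = 26 ≥ 16 — no move.
That gives 1 winning move.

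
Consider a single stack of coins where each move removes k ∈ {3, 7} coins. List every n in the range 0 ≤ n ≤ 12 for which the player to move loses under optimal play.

0, 1, 2, 6, 10, 11, 12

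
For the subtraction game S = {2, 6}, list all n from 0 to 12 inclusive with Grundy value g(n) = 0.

0, 1, 4, 5, 8, 9, 12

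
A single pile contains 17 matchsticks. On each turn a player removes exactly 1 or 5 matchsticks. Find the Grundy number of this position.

1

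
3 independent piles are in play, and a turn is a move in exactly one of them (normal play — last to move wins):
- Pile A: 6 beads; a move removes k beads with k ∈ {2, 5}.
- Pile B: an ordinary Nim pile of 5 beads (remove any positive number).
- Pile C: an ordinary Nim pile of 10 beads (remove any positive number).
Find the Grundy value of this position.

14

Build the Grundy sequence for pile A with g(k) = mex{g(k−s) : s ∈ {2, 5}, s ≤ k}:
k:     0  1  2  3  4  5  6
g(k):  0  0  1  1  0  2  1
So g(6) = 1.
Pile B is a plain Nim pile of size 5, so its Grundy value is 5.
Pile C is a plain Nim pile of size 10, so its Grundy value is 10.
By the Sprague-Grundy theorem, the Grundy value of a sum of independent games is the XOR of the component values.
Combined value = 1 ⊕ 5 ⊕ 10 = 14.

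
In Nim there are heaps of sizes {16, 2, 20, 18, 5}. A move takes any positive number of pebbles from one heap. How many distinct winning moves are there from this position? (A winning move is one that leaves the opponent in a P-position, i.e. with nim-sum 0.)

Compute the nim-sum pairwise:
16 ⊕ 2 = 18
18 ⊕ 20 = 6
6 ⊕ 18 = 20
20 ⊕ 5 = 17
The overall nim-sum is X = 17. A heap of size p has a winning move iff p XOR X < p (reduce it to p XOR X).
  16: 16 XOR 17 = 1 < 16 — winning move (to 1).
  2: 2 XOR 17 = 19 ≥ 2 — no move.
  20: 20 XOR 17 = 5 < 20 — winning move (to 5).
  18: 18 XOR 17 = 3 < 18 — winning move (to 3).
  5: 5 XOR 17 = 20 ≥ 5 — no move.
That gives 3 winning moves.

3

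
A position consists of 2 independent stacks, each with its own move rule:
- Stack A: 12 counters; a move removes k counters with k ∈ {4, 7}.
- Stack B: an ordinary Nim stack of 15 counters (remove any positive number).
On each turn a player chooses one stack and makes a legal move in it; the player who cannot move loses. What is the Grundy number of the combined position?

Grundy values for stack A (subtraction set {4, 7}):
k:     0  1  2  3  4  5  6  7  8  9 10 11 12
g(k):  0  0  0  0  1  1  1  1  2  2  2  0  0
So g(12) = 0.
Stack B is a plain Nim stack of size 15, so its Grundy value is 15.
The value of a disjunctive sum is the nim-sum of the parts.
Combined value = 0 XOR 15 = 15.

15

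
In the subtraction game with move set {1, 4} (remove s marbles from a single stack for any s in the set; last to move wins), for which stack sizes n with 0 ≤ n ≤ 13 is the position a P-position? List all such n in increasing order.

0, 2, 5, 7, 10, 12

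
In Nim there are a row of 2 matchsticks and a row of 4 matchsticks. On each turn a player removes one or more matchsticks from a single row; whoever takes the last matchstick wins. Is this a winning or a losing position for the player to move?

Winning position

Compute the nim-sum pairwise:
2 XOR 4 = 6
The nim-sum is 6 ≠ 0, so this is an N-position: the player to move can win.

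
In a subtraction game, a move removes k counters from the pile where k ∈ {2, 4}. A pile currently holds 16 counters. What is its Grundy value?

2

Build the Grundy sequence with g(k) = mex{g(k−s) : s ∈ {2, 4}, s ≤ k}:
k:     0  1  2  3  4  5  6  7  8  9 10 11 12 13 14 15 16
g(k):  0  0  1  1  2  2  0  0  1  1  2  2  0  0  1  1  2
So g(16) = 2.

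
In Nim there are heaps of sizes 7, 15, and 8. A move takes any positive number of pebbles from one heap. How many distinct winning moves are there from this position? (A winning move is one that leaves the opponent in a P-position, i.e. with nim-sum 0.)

Compute the nim-sum pairwise:
7 ^ 15 = 8
8 ^ 8 = 0
The nim-sum is already 0, so every move leaves a nonzero nim-sum — there are no winning moves.

0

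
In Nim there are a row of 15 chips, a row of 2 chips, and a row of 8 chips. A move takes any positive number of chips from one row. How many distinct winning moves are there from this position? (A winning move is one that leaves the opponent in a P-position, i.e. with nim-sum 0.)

Compute the nim-sum pairwise:
15 XOR 2 = 13
13 XOR 8 = 5
The overall nim-sum is X = 5. A row of size p has a winning move iff p XOR X < p (reduce it to p XOR X).
  15: 15 XOR 5 = 10 < 15 — winning move (to 10).
  2: 2 XOR 5 = 7 ≥ 2 — no move.
  8: 8 XOR 5 = 13 ≥ 8 — no move.
That gives 1 winning move.

1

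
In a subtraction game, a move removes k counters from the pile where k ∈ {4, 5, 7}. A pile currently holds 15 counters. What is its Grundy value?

1

Compute g(0), g(1), … for moves {4, 5, 7}:
k:     0  1  2  3  4  5  6  7  8  9 10 11 12 13 14 15
g(k):  0  0  0  0  1  1  1  1  2  2  2  0  0  0  0  1
So g(15) = 1.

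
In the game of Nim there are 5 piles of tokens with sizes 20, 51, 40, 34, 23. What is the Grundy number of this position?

Compute the nim-sum pairwise:
20 ^ 51 = 39
39 ^ 40 = 15
15 ^ 34 = 45
45 ^ 23 = 58

58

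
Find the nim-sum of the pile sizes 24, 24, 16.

16

Compute the nim-sum pairwise:
24 ⊕ 24 = 0
0 ⊕ 16 = 16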